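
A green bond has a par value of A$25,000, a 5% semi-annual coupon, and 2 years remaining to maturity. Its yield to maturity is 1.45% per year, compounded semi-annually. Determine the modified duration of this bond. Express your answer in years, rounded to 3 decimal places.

1.917 years

Periodic yield y = 0.00725. First find Macaulay duration:
  t   CF        PV=CF/(1+0.00725)^t    t·PV
  1       625.00       620.5014       620.5014
  2       625.00       616.0351     1,232.0702
  3       625.00       611.6010     1,834.8030
  4    25,625.00    24,895.1513    99,580.6052
  Σ                 26,743.2888   103,267.9797
P = 26,743.2888; Macaulay duration = 103,267.9797 / 26,743.2888 = 3.86145 half-year periods = 1.93073 years.
Modified duration = D_Mac / (1 + y) = 1.93073 / 1.00725 = 1.91683 years.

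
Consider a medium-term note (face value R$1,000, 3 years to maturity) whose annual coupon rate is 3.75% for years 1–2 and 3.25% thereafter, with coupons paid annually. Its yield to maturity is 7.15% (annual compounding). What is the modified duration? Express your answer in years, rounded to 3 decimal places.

Periodic yield y = 0.0715. First find Macaulay duration:
  t   CF        PV=CF/(1+0.0715)^t    t·PV
  1        37.50        34.9977        34.9977
  2        37.50        32.6623        65.3246
  3     1,032.50       839.2929     2,517.8786
  Σ                    906.9528     2,618.2009
P = 906.9528; Macaulay duration = 2,618.2009 / 906.9528 = 2.88681 years.
Modified duration = D_Mac / (1 + y) = 2.88681 / 1.0715 = 2.69418 years.

2.694 years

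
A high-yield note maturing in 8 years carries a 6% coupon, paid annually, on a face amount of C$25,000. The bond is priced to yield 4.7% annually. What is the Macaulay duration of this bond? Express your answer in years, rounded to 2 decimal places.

6.65 years

Periodic yield y = 0.047. Discount each cash flow and weight by its year:
  t   CF        PV=CF/(1+0.047)^t    t·PV
  1     1,500.00     1,432.6648     1,432.6648
  2     1,500.00     1,368.3522     2,736.7044
  3     1,500.00     1,306.9267     3,920.7800
  4     1,500.00     1,248.2585     4,993.0340
  5     1,500.00     1,192.2240     5,961.1199
  6     1,500.00     1,138.7048     6,832.2291
  7     1,500.00     1,087.5882     7,613.1174
  8    26,500.00    18,351.5360   146,812.2882
  Σ                 27,126.2552   180,301.9376
Price P = Σ PV = 27,126.2552.
Macaulay duration = Σ(t·PV) / P = 180,301.9376 / 27,126.2552 = 6.64677 years.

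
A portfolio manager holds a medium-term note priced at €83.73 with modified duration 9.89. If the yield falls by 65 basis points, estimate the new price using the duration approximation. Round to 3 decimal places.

Duration approximation: ΔP/P ≈ -D_mod · Δy = -9.89 × (-0.0065) = +0.064285.
New price ≈ 83.73 × (1 + 0.064285) = 89.11258305.

€89.113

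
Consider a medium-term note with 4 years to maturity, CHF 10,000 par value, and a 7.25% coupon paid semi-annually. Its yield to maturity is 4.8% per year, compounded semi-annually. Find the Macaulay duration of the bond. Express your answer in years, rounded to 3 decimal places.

Periodic yield y = 0.024. Discount each cash flow and weight by its period:
  t   CF        PV=CF/(1+0.024)^t    t·PV
  1       362.50       354.0039       354.0039
  2       362.50       345.7069       691.4139
  3       362.50       337.6044     1,012.8133
  4       362.50       329.6918     1,318.7673
  5       362.50       321.9647     1,609.8234
  6       362.50       314.4186     1,886.5118
  7       362.50       307.0494     2,149.3461
  8    10,362.50     8,571.6591    68,573.2728
  Σ                 10,882.0990    77,595.9525
Price P = Σ PV = 10,882.0990.
Macaulay duration = Σ(t·PV) / P = 77,595.9525 / 10,882.0990 = 7.13061 half-year periods.
In years: 7.13061 / 2 = 3.56530 years.

3.565 years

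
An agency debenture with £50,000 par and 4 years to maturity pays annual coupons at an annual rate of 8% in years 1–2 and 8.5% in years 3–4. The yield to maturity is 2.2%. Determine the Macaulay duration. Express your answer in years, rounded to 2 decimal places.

3.62 years

Periodic yield y = 0.022. Discount each cash flow and weight by its year:
  t   CF        PV=CF/(1+0.022)^t    t·PV
  1     4,000.00     3,913.8943     3,913.8943
  2     4,000.00     3,829.6422     7,659.2844
  3     4,250.00     3,981.4039    11,944.2118
  4    54,250.00    49,727.4466   198,909.7862
  Σ                 61,452.3870   222,427.1768
Price P = Σ PV = 61,452.3870.
Macaulay duration = Σ(t·PV) / P = 222,427.1768 / 61,452.3870 = 3.61950 years.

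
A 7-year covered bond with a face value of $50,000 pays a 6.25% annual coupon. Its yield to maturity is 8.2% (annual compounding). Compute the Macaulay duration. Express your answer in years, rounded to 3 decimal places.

Periodic yield y = 0.082. Discount each cash flow and weight by its year:
  t   CF        PV=CF/(1+0.082)^t    t·PV
  1     3,125.00     2,888.1701     2,888.1701
  2     3,125.00     2,669.2884     5,338.5768
  3     3,125.00     2,466.9948     7,400.9845
  4     3,125.00     2,280.0322     9,120.1288
  5     3,125.00     2,107.2386    10,536.1931
  6     3,125.00     1,947.5403    11,685.2419
  7    53,125.00    30,599.0623   214,193.4360
  Σ                 44,958.3267   261,162.7311
Price P = Σ PV = 44,958.3267.
Macaulay duration = Σ(t·PV) / P = 261,162.7311 / 44,958.3267 = 5.80900 years.

5.809 years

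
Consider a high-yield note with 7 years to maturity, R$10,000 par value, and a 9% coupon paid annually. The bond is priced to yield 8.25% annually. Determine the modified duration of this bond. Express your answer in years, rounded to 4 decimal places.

Periodic yield y = 0.0825. First find Macaulay duration:
  t   CF        PV=CF/(1+0.0825)^t    t·PV
  1       900.00       831.4088       831.4088
  2       900.00       768.0451     1,536.0901
  3       900.00       709.5104     2,128.5313
  4       900.00       655.4369     2,621.7476
  5       900.00       605.4844     3,027.4222
  6       900.00       559.3390     3,356.0338
  7    10,900.00     6,257.9367    43,805.5566
  Σ                 10,387.1612    57,306.7904
P = 10,387.1612; Macaulay duration = 57,306.7904 / 10,387.1612 = 5.51708 years.
Modified duration = D_Mac / (1 + y) = 5.51708 / 1.0825 = 5.09661 years.

5.0966 years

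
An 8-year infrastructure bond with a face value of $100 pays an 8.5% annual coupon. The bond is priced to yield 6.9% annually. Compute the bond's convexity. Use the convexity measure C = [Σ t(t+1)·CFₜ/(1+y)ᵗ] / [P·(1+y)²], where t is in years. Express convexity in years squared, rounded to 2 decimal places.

With y = 0.069:
  t   CF        PV=CF/(1+0.069)^t    t·PV        t(t+1)·PV
  1         8.50         7.9514         7.9514          15.9027
  2         8.50         7.4381        14.8763          44.6288
  3         8.50         6.9580        20.8741          83.4963
  4         8.50         6.5089        26.0356         130.1782
  5         8.50         6.0888        30.4439         182.6634
  6         8.50         5.6958        34.1746         239.2225
  7         8.50         5.3281        37.2969         298.3754
  8       108.50        63.6221       508.9769       4,580.7922
  Σ                    109.5912       680.6297       5,575.2594
P = 109.5912.
Convexity = Σ t(t+1)·PV / [P·(1+y)²] = 5,575.2594 / (109.5912 × 1.142761) = 44.51782.

44.52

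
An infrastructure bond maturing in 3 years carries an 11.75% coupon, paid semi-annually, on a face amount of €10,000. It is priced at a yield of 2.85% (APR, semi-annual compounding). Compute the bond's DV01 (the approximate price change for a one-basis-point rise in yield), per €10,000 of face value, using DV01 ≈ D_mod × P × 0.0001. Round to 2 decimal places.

€3.29

Periodic yield y = 0.01425.
  t   CF        PV=CF/(1+0.01425)^t    t·PV
  1       587.50       579.2457       579.2457
  2       587.50       571.1075     1,142.2149
  3       587.50       563.0835     1,689.2506
  4       587.50       555.1723     2,220.6893
  5       587.50       547.3723     2,736.8613
  6    10,587.50     9,725.7550    58,354.5300
  Σ                 12,541.7363    66,722.7919
P = 12,541.7363; D_Mac = 5.32006 half-year periods = 2.66003 yrs; D_mod = 2.62266 yrs.
DV01 ≈ 2.62266 × 12,541.7363 × 0.0001 = 3.289268.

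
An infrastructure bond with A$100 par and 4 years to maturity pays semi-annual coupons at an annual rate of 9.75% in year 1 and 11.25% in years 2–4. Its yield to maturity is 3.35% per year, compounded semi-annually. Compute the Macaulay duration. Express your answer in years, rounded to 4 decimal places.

3.4511 years

Periodic yield y = 0.01675. Discount each cash flow and weight by its period:
  t   CF        PV=CF/(1+0.01675)^t    t·PV
  1        4.875         4.7947         4.7947
  2        4.875         4.7157         9.4314
  3        5.625         5.3516        16.0547
  4        5.625         5.2634        21.0536
  5        5.625         5.1767        25.8834
  6        5.625         5.0914        30.5484
  7        5.625         5.0075        35.0527
  8      105.625        92.4812       739.8493
  Σ                    127.8821       882.6681
Price P = Σ PV = 127.8821.
Macaulay duration = Σ(t·PV) / P = 882.6681 / 127.8821 = 6.90220 half-year periods.
In years: 6.90220 / 2 = 3.45110 years.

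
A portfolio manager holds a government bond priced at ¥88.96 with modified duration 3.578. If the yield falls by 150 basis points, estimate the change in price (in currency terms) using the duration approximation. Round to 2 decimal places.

Duration approximation: ΔP/P ≈ -D_mod · Δy = -3.578 × (-0.015) = +0.053670.
ΔP ≈ 88.96 × (+0.053670) = +4.7744832.

+¥4.77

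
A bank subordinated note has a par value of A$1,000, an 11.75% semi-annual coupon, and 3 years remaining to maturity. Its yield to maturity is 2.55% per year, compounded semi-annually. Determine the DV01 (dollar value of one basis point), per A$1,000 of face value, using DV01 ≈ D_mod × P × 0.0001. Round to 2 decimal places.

Periodic yield y = 0.01275.
  t   CF        PV=CF/(1+0.01275)^t    t·PV
  1        58.75        58.0104        58.0104
  2        58.75        57.2800       114.5601
  3        58.75        56.5589       169.6768
  4        58.75        55.8469       223.3875
  5        58.75        55.1438       275.7190
  6     1,058.75       981.2505     5,887.5033
  Σ                  1,264.0905     6,728.8570
P = 1,264.0905; D_Mac = 5.32308 half-year periods = 2.66154 yrs; D_mod = 2.62803 yrs.
DV01 ≈ 2.62803 × 1,264.0905 × 0.0001 = 0.332207.

A$0.33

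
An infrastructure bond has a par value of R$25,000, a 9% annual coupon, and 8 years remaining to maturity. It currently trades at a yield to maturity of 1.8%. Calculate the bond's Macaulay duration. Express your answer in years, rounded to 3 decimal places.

Periodic yield y = 0.018. Discount each cash flow and weight by its year:
  t   CF        PV=CF/(1+0.018)^t    t·PV
  1     2,250.00     2,210.2161     2,210.2161
  2     2,250.00     2,171.1357     4,342.2713
  3     2,250.00     2,132.7462     6,398.2387
  4     2,250.00     2,095.0356     8,380.1424
  5     2,250.00     2,057.9917    10,289.9587
  6     2,250.00     2,021.6029    12,129.6173
  7     2,250.00     1,985.8575    13,901.0022
  8    27,250.00    23,625.6781   189,005.4249
  Σ                 38,300.2638   246,656.8717
Price P = Σ PV = 38,300.2638.
Macaulay duration = Σ(t·PV) / P = 246,656.8717 / 38,300.2638 = 6.44008 years.

6.440 years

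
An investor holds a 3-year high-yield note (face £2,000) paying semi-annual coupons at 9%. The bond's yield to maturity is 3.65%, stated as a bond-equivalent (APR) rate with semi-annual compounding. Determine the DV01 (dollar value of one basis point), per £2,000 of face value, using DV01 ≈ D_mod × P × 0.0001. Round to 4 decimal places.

Periodic yield y = 0.01825.
  t   CF        PV=CF/(1+0.01825)^t    t·PV
  1        90.00        88.3869        88.3869
  2        90.00        86.8028       173.6056
  3        90.00        85.2470       255.7411
  4        90.00        83.7192       334.8766
  5        90.00        82.2187       411.0933
  6     2,090.00     1,875.0799    11,250.4793
  Σ                  2,301.4545    12,514.1828
P = 2,301.4545; D_Mac = 5.43751 half-year periods = 2.71876 yrs; D_mod = 2.67003 yrs.
DV01 ≈ 2.67003 × 2,301.4545 × 0.0001 = 0.614495.

£0.6145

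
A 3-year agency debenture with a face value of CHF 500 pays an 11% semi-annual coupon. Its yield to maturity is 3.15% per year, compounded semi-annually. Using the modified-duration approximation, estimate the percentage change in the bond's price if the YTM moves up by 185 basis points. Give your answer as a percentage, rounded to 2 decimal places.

-4.87%

Periodic yield y = 0.01575. Modified duration first:
  t   CF        PV=CF/(1+0.01575)^t    t·PV
  1        27.50        27.0736        27.0736
  2        27.50        26.6538        53.3076
  3        27.50        26.2405        78.7215
  4        27.50        25.8336       103.3345
  5        27.50        25.4331       127.1653
  6       527.50       480.2877     2,881.7263
  Σ                    611.5223     3,271.3288
P = 611.5223; D_Mac = 5.34948 half-year periods = 2.67474 yrs; D_mod = 2.67474/(1+0.01575) = 2.63327 yrs.
ΔP/P ≈ -D_mod · Δy = -2.63327 × (+0.0185) = -0.048715 = -4.8715%.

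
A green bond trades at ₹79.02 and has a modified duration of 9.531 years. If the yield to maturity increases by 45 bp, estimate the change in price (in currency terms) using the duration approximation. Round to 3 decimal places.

-₹3.389

Duration approximation: ΔP/P ≈ -D_mod · Δy = -9.531 × (+0.0045) = -0.0428895.
ΔP ≈ 79.02 × (-0.0428895) = -3.38912829.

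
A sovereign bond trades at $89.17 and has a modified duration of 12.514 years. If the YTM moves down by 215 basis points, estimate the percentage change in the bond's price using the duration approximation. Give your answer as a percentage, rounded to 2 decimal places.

+26.91%

Duration approximation: ΔP/P ≈ -D_mod · Δy = -12.514 × (-0.0215) = +0.269051.
As a percentage: +26.9051%.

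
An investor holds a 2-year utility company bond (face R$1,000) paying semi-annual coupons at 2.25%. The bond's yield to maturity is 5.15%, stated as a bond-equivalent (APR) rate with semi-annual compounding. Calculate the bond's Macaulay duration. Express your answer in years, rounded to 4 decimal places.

1.9658 years

Periodic yield y = 0.02575. Discount each cash flow and weight by its period:
  t   CF        PV=CF/(1+0.02575)^t    t·PV
  1        11.25        10.9676        10.9676
  2        11.25        10.6923        21.3845
  3        11.25        10.4238        31.2715
  4     1,011.25       913.4661     3,653.8644
  Σ                    945.5498     3,717.4880
Price P = Σ PV = 945.5498.
Macaulay duration = Σ(t·PV) / P = 3,717.4880 / 945.5498 = 3.93156 half-year periods.
In years: 3.93156 / 2 = 1.96578 years.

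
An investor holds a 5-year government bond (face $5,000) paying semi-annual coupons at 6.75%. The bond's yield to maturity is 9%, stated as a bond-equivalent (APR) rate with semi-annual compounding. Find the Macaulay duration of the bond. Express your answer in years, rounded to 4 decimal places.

4.2874 years

Periodic yield y = 0.045. Discount each cash flow and weight by its period:
  t   CF        PV=CF/(1+0.045)^t    t·PV
  1       168.75       161.4833       161.4833
  2       168.75       154.5294       309.0589
  3       168.75       147.8751       443.6252
  4       168.75       141.5072       566.0289
  5       168.75       135.4136       677.0681
  6       168.75       129.5824       777.4944
  7       168.75       124.0023       868.0161
  8       168.75       118.6625       949.2999
  9       168.75       113.5526     1,021.9736
  10    5,168.75     3,328.3012    33,283.0121
  Σ                  4,554.9096    39,057.0604
Price P = Σ PV = 4,554.9096.
Macaulay duration = Σ(t·PV) / P = 39,057.0604 / 4,554.9096 = 8.57472 half-year periods.
In years: 8.57472 / 2 = 4.28736 years.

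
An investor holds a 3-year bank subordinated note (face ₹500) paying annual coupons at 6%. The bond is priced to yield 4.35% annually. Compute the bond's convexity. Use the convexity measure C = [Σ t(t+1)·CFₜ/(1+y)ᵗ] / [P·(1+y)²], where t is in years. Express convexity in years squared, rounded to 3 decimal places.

With y = 0.0435:
  t   CF        PV=CF/(1+0.0435)^t    t·PV        t(t+1)·PV
  1        30.00        28.7494        28.7494          57.4988
  2        30.00        27.5509        55.1019         165.3056
  3       530.00       466.4429     1,399.3288       5,597.3151
  Σ                    522.7433     1,483.1800       5,820.1195
P = 522.7433.
Convexity = Σ t(t+1)·PV / [P·(1+y)²] = 5,820.1195 / (522.7433 × 1.088892) = 10.22489.

10.225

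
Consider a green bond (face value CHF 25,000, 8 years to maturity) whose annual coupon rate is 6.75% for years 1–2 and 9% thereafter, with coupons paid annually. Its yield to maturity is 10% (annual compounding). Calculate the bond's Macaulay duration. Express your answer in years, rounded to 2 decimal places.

Periodic yield y = 0.1. Discount each cash flow and weight by its year:
  t   CF        PV=CF/(1+0.1)^t    t·PV
  1     1,687.50     1,534.0909     1,534.0909
  2     1,687.50     1,394.6281     2,789.2562
  3     2,250.00     1,690.4583     5,071.3749
  4     2,250.00     1,536.7803     6,147.1211
  5     2,250.00     1,397.0730     6,985.3649
  6     2,250.00     1,270.0663     7,620.3981
  7     2,250.00     1,154.6058     8,082.2404
  8    27,250.00    12,712.3261   101,698.6089
  Σ                 22,690.0288   139,928.4553
Price P = Σ PV = 22,690.0288.
Macaulay duration = Σ(t·PV) / P = 139,928.4553 / 22,690.0288 = 6.16696 years.

6.17 years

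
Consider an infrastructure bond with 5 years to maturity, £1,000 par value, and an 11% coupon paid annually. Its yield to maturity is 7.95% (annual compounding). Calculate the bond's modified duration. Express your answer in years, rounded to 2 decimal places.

3.85 years

Periodic yield y = 0.0795. First find Macaulay duration:
  t   CF        PV=CF/(1+0.0795)^t    t·PV
  1       110.00       101.8990       101.8990
  2       110.00        94.3947       188.7893
  3       110.00        87.4429       262.3288
  4       110.00        81.0032       324.0127
  5     1,110.00       757.1985     3,785.9925
  Σ                  1,121.9383     4,663.0224
P = 1,121.9383; Macaulay duration = 4,663.0224 / 1,121.9383 = 4.15622 years.
Modified duration = D_Mac / (1 + y) = 4.15622 / 1.0795 = 3.85013 years.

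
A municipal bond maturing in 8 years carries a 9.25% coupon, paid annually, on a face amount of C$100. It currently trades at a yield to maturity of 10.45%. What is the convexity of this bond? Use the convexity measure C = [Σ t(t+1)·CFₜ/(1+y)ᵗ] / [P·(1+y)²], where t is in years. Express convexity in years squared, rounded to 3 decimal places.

39.032

With y = 0.1045:
  t   CF        PV=CF/(1+0.1045)^t    t·PV        t(t+1)·PV
  1         9.25         8.3748         8.3748          16.7497
  2         9.25         7.5825        15.1649          45.4948
  3         9.25         6.8651        20.5952          82.3808
  4         9.25         6.2155        24.8622         124.3108
  5         9.25         5.6275        28.1373         168.8241
  6         9.25         5.0950        30.5702         213.9916
  7         9.25         4.6130        32.2909         258.3270
  8       109.25        49.3282       394.6260       3,551.6338
  Σ                     93.7016       554.6215       4,461.7124
P = 93.7016.
Convexity = Σ t(t+1)·PV / [P·(1+y)²] = 4,461.7124 / (93.7016 × 1.219920) = 39.03220.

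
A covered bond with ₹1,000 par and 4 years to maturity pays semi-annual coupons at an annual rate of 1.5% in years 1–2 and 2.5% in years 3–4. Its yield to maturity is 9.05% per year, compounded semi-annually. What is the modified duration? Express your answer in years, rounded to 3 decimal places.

3.697 years

Periodic yield y = 0.04525. First find Macaulay duration:
  t   CF        PV=CF/(1+0.04525)^t    t·PV
  1         7.50         7.1753         7.1753
  2         7.50         6.8647        13.7294
  3         7.50         6.5675        19.7025
  4         7.50         6.2832        25.1328
  5        12.50        10.0186        50.0932
  6        12.50         9.5849        57.5096
  7        12.50         9.1700        64.1899
  8     1,012.50       710.6138     5,684.9102
  Σ                    766.2781     5,922.4430
P = 766.2781; Macaulay duration = 5,922.4430 / 766.2781 = 7.72884 half-year periods = 3.86442 years.
Modified duration = D_Mac / (1 + y) = 3.86442 / 1.04525 = 3.69713 years.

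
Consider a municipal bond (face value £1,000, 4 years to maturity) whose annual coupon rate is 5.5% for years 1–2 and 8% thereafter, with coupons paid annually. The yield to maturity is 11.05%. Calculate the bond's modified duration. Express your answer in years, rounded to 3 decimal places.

3.293 years

Periodic yield y = 0.1105. First find Macaulay duration:
  t   CF        PV=CF/(1+0.1105)^t    t·PV
  1        55.00        49.5272        49.5272
  2        55.00        44.5990        89.1981
  3        80.00        58.4163       175.2490
  4     1,080.00       710.1490     2,840.5962
  Σ                    862.6917     3,154.5705
P = 862.6917; Macaulay duration = 3,154.5705 / 862.6917 = 3.65666 years.
Modified duration = D_Mac / (1 + y) = 3.65666 / 1.1105 = 3.29281 years.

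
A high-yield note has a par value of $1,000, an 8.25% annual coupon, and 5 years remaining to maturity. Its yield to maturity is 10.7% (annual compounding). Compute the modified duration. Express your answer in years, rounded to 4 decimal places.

3.8441 years

Periodic yield y = 0.107. First find Macaulay duration:
  t   CF        PV=CF/(1+0.107)^t    t·PV
  1        82.50        74.5257        74.5257
  2        82.50        67.3223       134.6445
  3        82.50        60.8151       182.4452
  4        82.50        54.9368       219.7473
  5     1,082.50       651.1631     3,255.8156
  Σ                    908.7630     3,867.1783
P = 908.7630; Macaulay duration = 3,867.1783 / 908.7630 = 4.25543 years.
Modified duration = D_Mac / (1 + y) = 4.25543 / 1.107 = 3.84411 years.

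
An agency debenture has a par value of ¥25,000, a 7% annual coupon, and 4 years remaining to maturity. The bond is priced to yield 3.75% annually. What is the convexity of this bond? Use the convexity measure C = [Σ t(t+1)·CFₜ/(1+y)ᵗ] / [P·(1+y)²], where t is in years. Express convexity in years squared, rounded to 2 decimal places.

16.40

With y = 0.0375:
  t   CF        PV=CF/(1+0.0375)^t    t·PV        t(t+1)·PV
  1     1,750.00     1,686.7470     1,686.7470       3,373.4940
  2     1,750.00     1,625.7802     3,251.5605       9,754.6814
  3     1,750.00     1,567.0171     4,701.0513      18,804.2051
  4    26,750.00    23,087.2053    92,348.8212     461,744.1059
  Σ                 27,966.7496   101,988.1799     493,676.4864
P = 27,966.7496.
Convexity = Σ t(t+1)·PV / [P·(1+y)²] = 493,676.4864 / (27,966.7496 × 1.076406) = 16.39926.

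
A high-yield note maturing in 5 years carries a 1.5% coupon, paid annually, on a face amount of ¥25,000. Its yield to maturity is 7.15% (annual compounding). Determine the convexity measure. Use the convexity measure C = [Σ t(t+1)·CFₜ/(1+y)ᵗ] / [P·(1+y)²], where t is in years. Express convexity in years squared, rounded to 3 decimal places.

24.954

With y = 0.0715:
  t   CF        PV=CF/(1+0.0715)^t    t·PV        t(t+1)·PV
  1       375.00       349.9767       349.9767         699.9533
  2       375.00       326.6231       653.2462       1,959.7387
  3       375.00       304.8279       914.4838       3,657.9350
  4       375.00       284.4871     1,137.9484       5,689.7418
  5    25,375.00    17,965.7426    89,828.7132     538,972.2791
  Σ                 19,231.6574    92,884.3682     550,979.6480
P = 19,231.6574.
Convexity = Σ t(t+1)·PV / [P·(1+y)²] = 550,979.6480 / (19,231.6574 × 1.148112) = 24.95367.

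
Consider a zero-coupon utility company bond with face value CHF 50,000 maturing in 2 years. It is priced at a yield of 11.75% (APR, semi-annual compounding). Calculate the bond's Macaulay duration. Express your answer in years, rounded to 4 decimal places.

A zero-coupon bond has a single cash flow at maturity, so its Macaulay duration equals its maturity: 2 years.
(Equivalently: 4 semi-annual periods ÷ 2 = 2 years.)

2.0000 years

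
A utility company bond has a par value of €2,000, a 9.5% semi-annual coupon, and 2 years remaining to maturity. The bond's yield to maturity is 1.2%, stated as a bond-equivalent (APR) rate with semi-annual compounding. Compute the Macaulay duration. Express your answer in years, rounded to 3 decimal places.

Periodic yield y = 0.006. Discount each cash flow and weight by its period:
  t   CF        PV=CF/(1+0.006)^t    t·PV
  1        95.00        94.4334        94.4334
  2        95.00        93.8702       187.7404
  3        95.00        93.3103       279.9309
  4     2,095.00     2,045.4652     8,181.8610
  Σ                  2,327.0791     8,743.9657
Price P = Σ PV = 2,327.0791.
Macaulay duration = Σ(t·PV) / P = 8,743.9657 / 2,327.0791 = 3.75749 half-year periods.
In years: 3.75749 / 2 = 1.87874 years.

1.879 years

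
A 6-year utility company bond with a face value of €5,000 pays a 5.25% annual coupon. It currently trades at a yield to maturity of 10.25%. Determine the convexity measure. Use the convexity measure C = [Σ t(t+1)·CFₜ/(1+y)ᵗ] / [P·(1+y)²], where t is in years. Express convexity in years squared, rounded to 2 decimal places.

28.46

With y = 0.1025:
  t   CF        PV=CF/(1+0.1025)^t    t·PV        t(t+1)·PV
  1       262.50       238.0952       238.0952         476.1905
  2       262.50       215.9594       431.9188       1,295.7564
  3       262.50       195.8815       587.6446       2,350.5785
  4       262.50       177.6703       710.6813       3,553.4067
  5       262.50       161.1522       805.7611       4,834.5669
  6     5,262.50     2,930.3569    17,582.1415     123,074.9904
  Σ                  3,919.1157    20,356.2426     135,585.4892
P = 3,919.1157.
Convexity = Σ t(t+1)·PV / [P·(1+y)²] = 135,585.4892 / (3,919.1157 × 1.215506) = 28.46217.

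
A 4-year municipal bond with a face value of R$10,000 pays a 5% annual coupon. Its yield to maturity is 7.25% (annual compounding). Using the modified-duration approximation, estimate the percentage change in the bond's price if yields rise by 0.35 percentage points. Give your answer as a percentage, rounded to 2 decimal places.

-1.21%

Periodic yield y = 0.0725. Modified duration first:
  t   CF        PV=CF/(1+0.0725)^t    t·PV
  1       500.00       466.2005       466.2005
  2       500.00       434.6857       869.3715
  3       500.00       405.3014     1,215.9042
  4    10,500.00     7,935.9714    31,743.8857
  Σ                  9,242.1590    34,295.3619
P = 9,242.1590; D_Mac = 3.71075 yrs; D_mod = 3.71075/(1+0.0725) = 3.45991 yrs.
ΔP/P ≈ -D_mod · Δy = -3.45991 × (+0.0035) = -0.012110 = -1.2110%.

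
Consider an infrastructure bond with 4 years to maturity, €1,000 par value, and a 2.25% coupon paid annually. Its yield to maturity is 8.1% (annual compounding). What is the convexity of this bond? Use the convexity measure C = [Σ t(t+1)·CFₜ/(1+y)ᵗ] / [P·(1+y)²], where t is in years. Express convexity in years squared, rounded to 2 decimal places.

16.28

With y = 0.081:
  t   CF        PV=CF/(1+0.081)^t    t·PV        t(t+1)·PV
  1        22.50        20.8141        20.8141          41.6281
  2        22.50        19.2545        38.5089         115.5267
  3        22.50        17.8117        53.4351         213.7404
  4     1,022.50       748.7909     2,995.1635      14,975.8174
  Σ                    806.6711     3,107.9216      15,346.7127
P = 806.6711.
Convexity = Σ t(t+1)·PV / [P·(1+y)²] = 15,346.7127 / (806.6711 × 1.168561) = 16.28049.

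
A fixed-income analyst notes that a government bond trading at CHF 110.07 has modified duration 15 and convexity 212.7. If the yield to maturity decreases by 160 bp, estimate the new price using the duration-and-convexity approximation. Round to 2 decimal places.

Duration effect: -D_mod·Δy = -15 × (-0.016) = +0.240000
Convexity effect: ½·C·(Δy)² = 0.5 × 212.7 × (-0.016)² = +0.0272256
ΔP/P ≈ +0.240000 + 0.0272256 = +0.2672256
New price ≈ 110.07 × (1 + 0.2672256) = 139.483521792.

CHF 139.48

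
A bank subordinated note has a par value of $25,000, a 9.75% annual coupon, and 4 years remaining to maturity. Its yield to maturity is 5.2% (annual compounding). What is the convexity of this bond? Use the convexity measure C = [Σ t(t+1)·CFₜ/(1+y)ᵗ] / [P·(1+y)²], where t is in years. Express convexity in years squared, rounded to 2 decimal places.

With y = 0.052:
  t   CF        PV=CF/(1+0.052)^t    t·PV        t(t+1)·PV
  1     2,437.50     2,317.0152     2,317.0152       4,634.0304
  2     2,437.50     2,202.4859     4,404.9719      13,214.9156
  3     2,437.50     2,093.6178     6,280.8534      25,123.4138
  4    27,437.50    22,401.7310    89,606.9241     448,034.6204
  Σ                 29,014.8500   102,609.7646     491,006.9802
P = 29,014.8500.
Convexity = Σ t(t+1)·PV / [P·(1+y)²] = 491,006.9802 / (29,014.8500 × 1.106704) = 15.29100.

15.29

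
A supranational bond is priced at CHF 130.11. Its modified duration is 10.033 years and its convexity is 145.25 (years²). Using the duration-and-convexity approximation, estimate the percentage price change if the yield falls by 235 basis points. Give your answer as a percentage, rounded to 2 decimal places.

Duration effect: -D_mod·Δy = -10.033 × (-0.0235) = +0.2357755
Convexity effect: ½·C·(Δy)² = 0.5 × 145.25 × (-0.0235)² = +0.04010715625
ΔP/P ≈ +0.2357755 + 0.04010715625 = +0.27588265625
= +27.588265625%.

+27.59%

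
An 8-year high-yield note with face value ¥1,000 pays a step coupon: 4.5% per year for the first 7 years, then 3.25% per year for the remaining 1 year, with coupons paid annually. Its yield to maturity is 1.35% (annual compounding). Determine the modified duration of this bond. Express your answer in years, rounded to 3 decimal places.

Periodic yield y = 0.0135. First find Macaulay duration:
  t   CF        PV=CF/(1+0.0135)^t    t·PV
  1        45.00        44.4006        44.4006
  2        45.00        43.8092        87.6183
  3        45.00        43.2256       129.6769
  4        45.00        42.6498       170.5994
  5        45.00        42.0817       210.4087
  6        45.00        41.5212       249.1273
  7        45.00        40.9681       286.7770
  8     1,032.50       927.4704     7,419.7628
  Σ                  1,226.1267     8,598.3710
P = 1,226.1267; Macaulay duration = 8,598.3710 / 1,226.1267 = 7.01263 years.
Modified duration = D_Mac / (1 + y) = 7.01263 / 1.0135 = 6.91922 years.

6.919 years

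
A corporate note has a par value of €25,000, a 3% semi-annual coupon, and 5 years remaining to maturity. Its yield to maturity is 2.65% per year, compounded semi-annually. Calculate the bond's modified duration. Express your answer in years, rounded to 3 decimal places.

4.622 years

Periodic yield y = 0.01325. First find Macaulay duration:
  t   CF        PV=CF/(1+0.01325)^t    t·PV
  1       375.00       370.0962       370.0962
  2       375.00       365.2566       730.5132
  3       375.00       360.4802     1,081.4406
  4       375.00       355.7663     1,423.0652
  5       375.00       351.1140     1,755.5702
  6       375.00       346.5226     2,079.1357
  7       375.00       341.9912     2,393.9387
  8       375.00       337.5191     2,700.1529
  9       375.00       333.1055     2,997.9492
  10   25,375.00    22,245.3850   222,453.8502
  Σ                 25,407.2368   237,985.7121
P = 25,407.2368; Macaulay duration = 237,985.7121 / 25,407.2368 = 9.36685 half-year periods = 4.68342 years.
Modified duration = D_Mac / (1 + y) = 4.68342 / 1.01325 = 4.62218 years.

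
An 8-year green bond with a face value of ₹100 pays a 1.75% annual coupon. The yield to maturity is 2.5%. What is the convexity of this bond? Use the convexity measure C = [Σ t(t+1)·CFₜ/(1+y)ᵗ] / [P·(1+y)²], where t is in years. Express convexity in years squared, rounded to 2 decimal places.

With y = 0.025:
  t   CF        PV=CF/(1+0.025)^t    t·PV        t(t+1)·PV
  1         1.75         1.7073         1.7073           3.4146
  2         1.75         1.6657         3.3314           9.9941
  3         1.75         1.6250         4.8751          19.5006
  4         1.75         1.5854         6.3417          31.7083
  5         1.75         1.5467         7.7337          46.4024
  6         1.75         1.5090         9.0541          63.3788
  7         1.75         1.4722        10.3055          82.4440
  8       101.75        83.5110       668.0877       6,012.7894
  Σ                     94.6224       711.4365       6,269.6321
P = 94.6224.
Convexity = Σ t(t+1)·PV / [P·(1+y)²] = 6,269.6321 / (94.6224 × 1.050625) = 63.06674.

63.07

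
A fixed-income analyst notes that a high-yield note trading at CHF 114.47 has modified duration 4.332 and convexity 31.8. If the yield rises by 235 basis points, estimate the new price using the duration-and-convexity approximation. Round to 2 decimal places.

Duration effect: -D_mod·Δy = -4.332 × (+0.0235) = -0.101802
Convexity effect: ½·C·(Δy)² = 0.5 × 31.8 × (0.0235)² = +0.008780775
ΔP/P ≈ -0.101802 + 0.008780775 = -0.093021225
New price ≈ 114.47 × (1 - 0.093021225) = 103.82186037425.

CHF 103.82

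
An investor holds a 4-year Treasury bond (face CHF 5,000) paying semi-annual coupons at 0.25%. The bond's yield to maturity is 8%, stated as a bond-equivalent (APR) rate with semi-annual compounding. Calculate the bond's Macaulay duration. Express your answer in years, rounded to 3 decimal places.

Periodic yield y = 0.04. Discount each cash flow and weight by its period:
  t   CF        PV=CF/(1+0.04)^t    t·PV
  1         6.25         6.0096         6.0096
  2         6.25         5.7785        11.5570
  3         6.25         5.5562        16.6687
  4         6.25         5.3425        21.3701
  5         6.25         5.1370        25.6852
  6         6.25         4.9395        29.6368
  7         6.25         4.7495        33.2464
  8     5,006.25     3,658.0178    29,264.1427
  Σ                  3,695.5307    29,408.3165
Price P = Σ PV = 3,695.5307.
Macaulay duration = Σ(t·PV) / P = 29,408.3165 / 3,695.5307 = 7.95781 half-year periods.
In years: 7.95781 / 2 = 3.97890 years.

3.979 years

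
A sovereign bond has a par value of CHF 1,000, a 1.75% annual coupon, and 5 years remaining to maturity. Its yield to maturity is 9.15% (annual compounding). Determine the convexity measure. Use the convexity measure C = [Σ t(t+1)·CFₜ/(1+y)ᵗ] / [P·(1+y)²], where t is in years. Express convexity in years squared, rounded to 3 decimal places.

With y = 0.0915:
  t   CF        PV=CF/(1+0.0915)^t    t·PV        t(t+1)·PV
  1        17.50        16.0330        16.0330          32.0660
  2        17.50        14.6889        29.3779          88.1337
  3        17.50        13.4576        40.3727         161.4909
  4        17.50        12.3294        49.3177         246.5887
  5     1,017.50       656.7736     3,283.8682      19,703.2094
  Σ                    713.2826     3,418.9696      20,231.4886
P = 713.2826.
Convexity = Σ t(t+1)·PV / [P·(1+y)²] = 20,231.4886 / (713.2826 × 1.191372) = 23.80777.

23.808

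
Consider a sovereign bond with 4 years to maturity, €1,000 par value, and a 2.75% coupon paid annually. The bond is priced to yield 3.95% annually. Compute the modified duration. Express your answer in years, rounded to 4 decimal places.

Periodic yield y = 0.0395. First find Macaulay duration:
  t   CF        PV=CF/(1+0.0395)^t    t·PV
  1        27.50        26.4550        26.4550
  2        27.50        25.4498        50.8995
  3        27.50        24.4827        73.4481
  4     1,027.50       880.0024     3,520.0096
  Σ                    956.3899     3,670.8122
P = 956.3899; Macaulay duration = 3,670.8122 / 956.3899 = 3.83820 years.
Modified duration = D_Mac / (1 + y) = 3.83820 / 1.0395 = 3.69235 years.

3.6923 years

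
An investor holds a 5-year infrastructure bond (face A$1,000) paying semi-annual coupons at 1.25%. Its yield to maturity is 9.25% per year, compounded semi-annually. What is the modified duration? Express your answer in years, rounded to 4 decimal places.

Periodic yield y = 0.04625. First find Macaulay duration:
  t   CF        PV=CF/(1+0.04625)^t    t·PV
  1         6.25         5.9737         5.9737
  2         6.25         5.7096        11.4193
  3         6.25         5.4572        16.3717
  4         6.25         5.2160        20.8640
  5         6.25         4.9854        24.9272
  6         6.25         4.7650        28.5903
  7         6.25         4.5544        31.8808
  8         6.25         4.3531        34.8246
  9         6.25         4.1606        37.4458
  10    1,006.25       640.2524     6,402.5235
  Σ                    685.4276     6,614.8210
P = 685.4276; Macaulay duration = 6,614.8210 / 685.4276 = 9.65065 half-year periods = 4.82532 years.
Modified duration = D_Mac / (1 + y) = 4.82532 / 1.04625 = 4.61202 years.

4.6120 years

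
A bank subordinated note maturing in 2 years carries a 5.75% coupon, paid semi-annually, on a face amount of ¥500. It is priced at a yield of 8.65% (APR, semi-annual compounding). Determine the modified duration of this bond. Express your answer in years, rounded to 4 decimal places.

1.8358 years

Periodic yield y = 0.04325. First find Macaulay duration:
  t   CF        PV=CF/(1+0.04325)^t    t·PV
  1       14.375        13.7791        13.7791
  2       14.375        13.2078        26.4156
  3       14.375        12.6603        37.9808
  4      514.375       434.2365     1,736.9458
  Σ                    473.8836     1,815.1213
P = 473.8836; Macaulay duration = 1,815.1213 / 473.8836 = 3.83031 half-year periods = 1.91516 years.
Modified duration = D_Mac / (1 + y) = 1.91516 / 1.04325 = 1.83576 years.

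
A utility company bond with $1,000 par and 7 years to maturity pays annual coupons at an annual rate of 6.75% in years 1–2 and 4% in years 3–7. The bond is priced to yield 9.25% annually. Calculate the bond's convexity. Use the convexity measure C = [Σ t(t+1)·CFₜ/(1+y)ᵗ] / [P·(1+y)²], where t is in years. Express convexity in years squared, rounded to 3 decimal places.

36.771

With y = 0.0925:
  t   CF        PV=CF/(1+0.0925)^t    t·PV        t(t+1)·PV
  1        67.50        61.7849        61.7849         123.5698
  2        67.50        56.5537       113.1074         339.3221
  3        40.00        30.6758        92.0273         368.1094
  4        40.00        28.0785       112.3141         561.5704
  5        40.00        25.7012       128.5058         771.0349
  6        40.00        23.5251       141.1505         988.0538
  7     1,040.00       559.8649     3,919.0541      31,352.4329
  Σ                    786.1840     4,567.9442      34,504.0933
P = 786.1840.
Convexity = Σ t(t+1)·PV / [P·(1+y)²] = 34,504.0933 / (786.1840 × 1.193556) = 36.77084.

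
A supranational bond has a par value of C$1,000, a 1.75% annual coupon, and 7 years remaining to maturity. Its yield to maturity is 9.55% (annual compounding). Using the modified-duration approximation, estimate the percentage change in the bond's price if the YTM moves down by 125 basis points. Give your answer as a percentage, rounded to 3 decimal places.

Periodic yield y = 0.0955. Modified duration first:
  t   CF        PV=CF/(1+0.0955)^t    t·PV
  1        17.50        15.9744        15.9744
  2        17.50        14.5819        29.1637
  3        17.50        13.3107        39.9321
  4        17.50        12.1503        48.6014
  5        17.50        11.0911        55.4557
  6        17.50        10.1243        60.7456
  7     1,017.50       537.3382     3,761.3676
  Σ                    614.5710     4,011.2406
P = 614.5710; D_Mac = 6.52690 yrs; D_mod = 6.52690/(1+0.0955) = 5.95791 yrs.
ΔP/P ≈ -D_mod · Δy = -5.95791 × (-0.0125) = +0.074474 = +7.4474%.

+7.447%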